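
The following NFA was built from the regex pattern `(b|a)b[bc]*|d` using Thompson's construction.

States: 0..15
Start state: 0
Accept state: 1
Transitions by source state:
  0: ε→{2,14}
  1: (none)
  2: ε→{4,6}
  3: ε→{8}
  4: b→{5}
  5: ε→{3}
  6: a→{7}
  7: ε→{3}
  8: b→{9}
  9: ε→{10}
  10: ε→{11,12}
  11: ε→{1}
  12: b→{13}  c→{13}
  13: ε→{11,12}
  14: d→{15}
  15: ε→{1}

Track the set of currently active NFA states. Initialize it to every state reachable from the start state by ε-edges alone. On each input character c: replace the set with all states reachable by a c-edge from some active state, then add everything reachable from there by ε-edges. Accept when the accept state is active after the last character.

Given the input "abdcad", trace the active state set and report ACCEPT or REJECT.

Answer: REJECT

Trace:
start: ε-closure({0}) = {0,2,4,6,14}
'a' @ 1: {3,7,8}
'b' @ 2: {1,9,10,11,12}  [accepting]
'd' @ 3: {}  — no active states
rest 'cad' ignored (set empty)
end set {} — state 1 not in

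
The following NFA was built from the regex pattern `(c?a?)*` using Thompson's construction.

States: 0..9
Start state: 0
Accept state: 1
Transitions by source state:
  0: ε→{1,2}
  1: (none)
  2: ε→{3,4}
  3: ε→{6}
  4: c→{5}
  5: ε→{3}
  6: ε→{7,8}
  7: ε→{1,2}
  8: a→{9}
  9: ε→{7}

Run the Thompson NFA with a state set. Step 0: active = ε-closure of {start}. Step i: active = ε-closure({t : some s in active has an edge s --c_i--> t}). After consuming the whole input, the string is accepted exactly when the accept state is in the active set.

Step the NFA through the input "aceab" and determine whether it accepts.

Answer: REJECT

Derivation:
S₀ = ε-closure({0}) = {0,1,2,3,4,6,7,8}
'a' @ 1: {1,2,3,4,6,7,8,9}  ✓accept
'c' @ 2: {1,2,3,4,5,6,7,8}  ✓accept
'e' @ 3: {}  — state set empty
rest 'ab' ignored (set empty)
end set {} — state 1 not in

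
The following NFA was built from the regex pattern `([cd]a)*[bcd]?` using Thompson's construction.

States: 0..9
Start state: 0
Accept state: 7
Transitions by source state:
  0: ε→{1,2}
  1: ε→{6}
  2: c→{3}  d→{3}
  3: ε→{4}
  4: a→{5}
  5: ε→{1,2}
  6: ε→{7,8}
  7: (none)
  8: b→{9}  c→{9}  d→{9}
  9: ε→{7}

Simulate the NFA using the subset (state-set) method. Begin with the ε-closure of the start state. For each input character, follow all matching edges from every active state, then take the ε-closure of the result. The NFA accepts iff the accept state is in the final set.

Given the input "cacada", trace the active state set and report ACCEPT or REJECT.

S₀ = ε-closure({0}) = {0,1,2,6,7,8}
'c' @ 1: {3,4,7,9}  ✓accept
'a' @ 2: {1,2,5,6,7,8}  ✓accept
'c' @ 3: {3,4,7,9}  ✓accept
'a' @ 4: {1,2,5,6,7,8}  ✓accept
'd' @ 5: {3,4,7,9}  ✓accept
'a' @ 6: {1,2,5,6,7,8}  ✓accept
end set {1,2,5,6,7,8} — state 7 in

Answer: ACCEPT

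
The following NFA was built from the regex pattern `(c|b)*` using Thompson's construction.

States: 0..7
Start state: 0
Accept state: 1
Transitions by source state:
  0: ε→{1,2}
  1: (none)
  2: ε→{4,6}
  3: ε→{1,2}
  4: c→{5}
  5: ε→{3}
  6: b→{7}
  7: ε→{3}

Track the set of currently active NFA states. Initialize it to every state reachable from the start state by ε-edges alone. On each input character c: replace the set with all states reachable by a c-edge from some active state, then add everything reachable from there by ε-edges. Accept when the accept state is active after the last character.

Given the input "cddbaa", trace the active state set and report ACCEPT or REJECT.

Answer: REJECT

Trace:
start: ε-closure({0}) = {0,1,2,4,6}
'c' @ 1: {1,2,3,4,5,6}  (accept∈set)
'd' @ 2: {}  — dead — no transitions
rest 'dbaa' ignored (set empty)
after full input: {}  (accept=1 not in)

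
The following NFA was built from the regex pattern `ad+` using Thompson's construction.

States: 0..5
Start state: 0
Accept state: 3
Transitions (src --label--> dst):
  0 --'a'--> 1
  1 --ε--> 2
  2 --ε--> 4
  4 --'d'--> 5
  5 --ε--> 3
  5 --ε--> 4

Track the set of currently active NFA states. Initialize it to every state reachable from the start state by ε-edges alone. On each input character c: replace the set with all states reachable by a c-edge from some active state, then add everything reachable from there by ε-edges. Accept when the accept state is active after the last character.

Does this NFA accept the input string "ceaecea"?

Answer: REJECT

Steps:
start: ε-closure({0}) = {0}
'c' @ 1: {}  — state set empty
rest 'eaecea' ignored (set empty)
final: {}; accept 3 not in set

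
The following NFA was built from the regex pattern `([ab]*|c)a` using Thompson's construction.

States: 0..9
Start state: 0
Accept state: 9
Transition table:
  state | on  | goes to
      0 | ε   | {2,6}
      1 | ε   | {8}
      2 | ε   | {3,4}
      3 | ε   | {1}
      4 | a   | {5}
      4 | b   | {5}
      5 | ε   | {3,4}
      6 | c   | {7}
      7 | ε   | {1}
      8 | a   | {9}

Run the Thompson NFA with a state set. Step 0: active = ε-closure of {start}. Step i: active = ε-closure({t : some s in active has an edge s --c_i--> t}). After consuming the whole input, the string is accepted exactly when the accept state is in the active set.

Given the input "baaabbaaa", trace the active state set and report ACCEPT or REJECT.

S₀ = ε-closure({0}) = {0,1,2,3,4,6,8}
'b' @ 1: {1,3,4,5,8}
'a' @ 2: {1,3,4,5,8,9}  ✓accept
'a' @ 3: {1,3,4,5,8,9}  ✓accept
'a' @ 4: {1,3,4,5,8,9}  ✓accept
'b' @ 5: {1,3,4,5,8}
'b' @ 6: {1,3,4,5,8}
'a' @ 7: {1,3,4,5,8,9}  ✓accept
'a' @ 8: {1,3,4,5,8,9}  ✓accept
'a' @ 9: {1,3,4,5,8,9}  ✓accept
after full input: {1,3,4,5,8,9}  (accept=9 in)

Answer: ACCEPT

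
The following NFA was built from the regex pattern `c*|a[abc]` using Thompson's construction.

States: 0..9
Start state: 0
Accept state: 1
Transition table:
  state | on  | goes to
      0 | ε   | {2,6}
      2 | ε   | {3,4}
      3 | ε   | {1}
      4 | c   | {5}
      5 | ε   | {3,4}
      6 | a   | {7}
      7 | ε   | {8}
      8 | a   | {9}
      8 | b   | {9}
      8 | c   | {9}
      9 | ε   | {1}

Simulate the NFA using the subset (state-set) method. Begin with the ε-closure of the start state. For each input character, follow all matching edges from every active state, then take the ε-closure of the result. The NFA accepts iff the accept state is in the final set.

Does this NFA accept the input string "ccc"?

start: ε-closure({0}) = {0,1,2,3,4,6}
'c' @ 1: {1,3,4,5}  (accept∈set)
'c' @ 2: {1,3,4,5}  (accept∈set)
'c' @ 3: {1,3,4,5}  (accept∈set)
after full input: {1,3,4,5}  (accept=1 in)

Answer: ACCEPT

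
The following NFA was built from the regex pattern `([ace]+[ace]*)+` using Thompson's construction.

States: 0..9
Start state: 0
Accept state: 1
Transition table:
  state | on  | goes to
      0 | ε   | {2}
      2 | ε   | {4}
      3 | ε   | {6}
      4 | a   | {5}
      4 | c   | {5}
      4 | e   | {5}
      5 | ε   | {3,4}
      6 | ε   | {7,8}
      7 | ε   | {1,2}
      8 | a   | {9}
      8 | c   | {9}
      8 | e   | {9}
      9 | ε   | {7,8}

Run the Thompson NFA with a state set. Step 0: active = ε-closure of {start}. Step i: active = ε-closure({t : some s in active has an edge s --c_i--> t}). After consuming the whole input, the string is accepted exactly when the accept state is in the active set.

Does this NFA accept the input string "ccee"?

Answer: ACCEPT

Derivation:
start: ε-closure({0}) = {0,2,4}
'c' @ 1: {1,2,3,4,5,6,7,8}  ✓accept
'c' @ 2: {1,2,3,4,5,6,7,8,9}  ✓accept
'e' @ 3: {1,2,3,4,5,6,7,8,9}  ✓accept
'e' @ 4: {1,2,3,4,5,6,7,8,9}  ✓accept
final: {1,2,3,4,5,6,7,8,9}; accept 1 in set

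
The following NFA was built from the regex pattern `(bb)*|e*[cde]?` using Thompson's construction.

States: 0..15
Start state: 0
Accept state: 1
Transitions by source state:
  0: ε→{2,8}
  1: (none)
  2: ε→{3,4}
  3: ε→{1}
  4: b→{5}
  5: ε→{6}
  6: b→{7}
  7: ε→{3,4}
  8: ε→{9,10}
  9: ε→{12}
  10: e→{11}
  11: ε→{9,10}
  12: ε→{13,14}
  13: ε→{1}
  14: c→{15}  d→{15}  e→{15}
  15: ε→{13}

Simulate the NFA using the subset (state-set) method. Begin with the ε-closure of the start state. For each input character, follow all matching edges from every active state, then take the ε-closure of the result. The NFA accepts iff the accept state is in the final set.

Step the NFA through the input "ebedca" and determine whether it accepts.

Answer: REJECT

Derivation:
initial (ε-close {0}): {0,1,2,3,4,8,9,10,12,13,14}
'e' @ 1: {1,9,10,11,12,13,14,15}  [accepting]
'b' @ 2: {}  — dead — no transitions
rest 'edca' ignored (set empty)
end set {} — state 1 not in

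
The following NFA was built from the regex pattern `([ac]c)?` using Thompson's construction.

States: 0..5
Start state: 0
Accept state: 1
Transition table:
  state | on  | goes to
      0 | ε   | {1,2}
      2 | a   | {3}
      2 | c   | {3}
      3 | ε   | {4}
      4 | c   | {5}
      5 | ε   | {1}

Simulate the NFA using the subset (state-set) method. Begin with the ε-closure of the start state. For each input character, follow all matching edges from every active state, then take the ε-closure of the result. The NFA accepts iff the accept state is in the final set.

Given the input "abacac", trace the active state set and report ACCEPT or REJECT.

initial (ε-close {0}): {0,1,2}
'a' @ 1: {3,4}
'b' @ 2: {}  — dead — no transitions
rest 'acac' ignored (set empty)
after full input: {}  (accept=1 not in)

Answer: REJECT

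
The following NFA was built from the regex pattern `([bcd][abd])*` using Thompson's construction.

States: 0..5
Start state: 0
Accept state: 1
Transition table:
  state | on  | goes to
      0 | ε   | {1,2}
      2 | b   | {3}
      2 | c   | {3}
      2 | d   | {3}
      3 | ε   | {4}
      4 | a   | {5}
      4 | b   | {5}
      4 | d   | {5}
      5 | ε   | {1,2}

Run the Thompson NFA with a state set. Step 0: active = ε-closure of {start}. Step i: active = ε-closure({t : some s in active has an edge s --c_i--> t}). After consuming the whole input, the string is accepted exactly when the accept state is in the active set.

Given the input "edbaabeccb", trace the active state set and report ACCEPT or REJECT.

S₀ = ε-closure({0}) = {0,1,2}
'e' @ 1: {}  — dead — no transitions
rest 'dbaabeccb' ignored (set empty)
after full input: {}  (accept=1 not in)

Answer: REJECT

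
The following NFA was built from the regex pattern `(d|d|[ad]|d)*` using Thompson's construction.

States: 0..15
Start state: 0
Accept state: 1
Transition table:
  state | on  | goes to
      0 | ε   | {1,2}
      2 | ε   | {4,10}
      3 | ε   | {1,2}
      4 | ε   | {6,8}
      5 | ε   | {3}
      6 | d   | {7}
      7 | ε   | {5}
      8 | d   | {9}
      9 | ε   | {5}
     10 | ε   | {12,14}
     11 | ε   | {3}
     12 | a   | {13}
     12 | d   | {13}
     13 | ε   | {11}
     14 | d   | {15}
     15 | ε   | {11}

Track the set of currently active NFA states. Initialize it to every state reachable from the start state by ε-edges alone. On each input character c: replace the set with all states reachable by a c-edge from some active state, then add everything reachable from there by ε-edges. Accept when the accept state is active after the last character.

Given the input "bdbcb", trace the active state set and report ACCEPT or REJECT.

Answer: REJECT

Derivation:
initial (ε-close {0}): {0,1,2,4,6,8,10,12,14}
'b' @ 1: {}  — no active states
rest 'dbcb' ignored (set empty)
after full input: {}  (accept=1 not in)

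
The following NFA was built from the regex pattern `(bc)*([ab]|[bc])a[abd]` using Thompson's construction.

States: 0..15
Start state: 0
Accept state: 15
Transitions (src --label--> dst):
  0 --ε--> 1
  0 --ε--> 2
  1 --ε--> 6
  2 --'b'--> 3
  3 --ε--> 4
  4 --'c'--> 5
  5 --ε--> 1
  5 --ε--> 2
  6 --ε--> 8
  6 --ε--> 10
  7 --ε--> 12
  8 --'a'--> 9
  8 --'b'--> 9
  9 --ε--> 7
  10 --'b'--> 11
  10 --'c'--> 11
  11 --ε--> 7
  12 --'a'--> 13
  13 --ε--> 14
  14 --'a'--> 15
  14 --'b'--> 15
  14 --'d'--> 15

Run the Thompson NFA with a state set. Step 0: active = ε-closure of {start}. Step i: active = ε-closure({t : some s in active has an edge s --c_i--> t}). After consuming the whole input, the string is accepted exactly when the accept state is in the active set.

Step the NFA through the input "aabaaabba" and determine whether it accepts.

Answer: REJECT

Trace:
S₀ = ε-closure({0}) = {0,1,2,6,8,10}
'a' @ 1: {7,9,12}
'a' @ 2: {13,14}
'b' @ 3: {15}  (accept∈set)
'a' @ 4: {}  — state set empty
rest 'aabba' ignored (set empty)
final: {}; accept 15 not in set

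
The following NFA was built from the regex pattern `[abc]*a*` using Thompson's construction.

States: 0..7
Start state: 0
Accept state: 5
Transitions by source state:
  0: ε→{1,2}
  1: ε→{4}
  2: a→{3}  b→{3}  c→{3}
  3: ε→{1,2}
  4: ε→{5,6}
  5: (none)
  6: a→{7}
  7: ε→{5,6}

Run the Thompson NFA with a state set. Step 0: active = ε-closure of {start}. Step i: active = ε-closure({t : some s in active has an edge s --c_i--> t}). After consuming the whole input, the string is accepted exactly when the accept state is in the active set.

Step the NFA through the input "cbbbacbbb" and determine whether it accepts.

Answer: ACCEPT

Trace:
start: ε-closure({0}) = {0,1,2,4,5,6}
'c' @ 1: {1,2,3,4,5,6}  (accept∈set)
'b' @ 2: {1,2,3,4,5,6}  (accept∈set)
'b' @ 3: {1,2,3,4,5,6}  (accept∈set)
'b' @ 4: {1,2,3,4,5,6}  (accept∈set)
'a' @ 5: {1,2,3,4,5,6,7}  (accept∈set)
'c' @ 6: {1,2,3,4,5,6}  (accept∈set)
'b' @ 7: {1,2,3,4,5,6}  (accept∈set)
'b' @ 8: {1,2,3,4,5,6}  (accept∈set)
'b' @ 9: {1,2,3,4,5,6}  (accept∈set)
after full input: {1,2,3,4,5,6}  (accept=5 in)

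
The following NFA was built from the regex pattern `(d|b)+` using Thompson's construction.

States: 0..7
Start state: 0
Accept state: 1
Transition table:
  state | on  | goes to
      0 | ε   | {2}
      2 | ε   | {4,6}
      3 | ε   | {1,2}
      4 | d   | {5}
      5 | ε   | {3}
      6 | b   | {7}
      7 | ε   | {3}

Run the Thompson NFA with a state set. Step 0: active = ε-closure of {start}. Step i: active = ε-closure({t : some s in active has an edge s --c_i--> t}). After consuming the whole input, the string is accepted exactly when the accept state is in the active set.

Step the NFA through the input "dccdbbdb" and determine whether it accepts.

start: ε-closure({0}) = {0,2,4,6}
'd' @ 1: {1,2,3,4,5,6}  (accept∈set)
'c' @ 2: {}  — state set empty
rest 'cdbbdb' ignored (set empty)
end set {} — state 1 not in

Answer: REJECT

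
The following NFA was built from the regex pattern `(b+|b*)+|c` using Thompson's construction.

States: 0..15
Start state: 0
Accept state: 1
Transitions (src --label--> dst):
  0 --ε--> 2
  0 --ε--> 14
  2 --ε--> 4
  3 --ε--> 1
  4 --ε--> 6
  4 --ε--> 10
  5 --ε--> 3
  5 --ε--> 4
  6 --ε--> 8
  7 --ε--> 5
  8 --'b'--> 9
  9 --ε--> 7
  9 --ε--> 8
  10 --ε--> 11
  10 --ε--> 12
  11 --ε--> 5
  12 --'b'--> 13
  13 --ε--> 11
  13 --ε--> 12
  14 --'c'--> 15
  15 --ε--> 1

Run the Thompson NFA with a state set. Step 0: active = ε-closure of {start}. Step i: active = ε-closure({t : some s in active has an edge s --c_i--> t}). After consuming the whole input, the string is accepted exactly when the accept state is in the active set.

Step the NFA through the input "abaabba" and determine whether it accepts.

Answer: REJECT

Trace:
S₀ = ε-closure({0}) = {0,1,2,3,4,5,6,8,10,11,12,14}
'a' @ 1: {}  — no active states
rest 'baabba' ignored (set empty)
final: {}; accept 1 not in set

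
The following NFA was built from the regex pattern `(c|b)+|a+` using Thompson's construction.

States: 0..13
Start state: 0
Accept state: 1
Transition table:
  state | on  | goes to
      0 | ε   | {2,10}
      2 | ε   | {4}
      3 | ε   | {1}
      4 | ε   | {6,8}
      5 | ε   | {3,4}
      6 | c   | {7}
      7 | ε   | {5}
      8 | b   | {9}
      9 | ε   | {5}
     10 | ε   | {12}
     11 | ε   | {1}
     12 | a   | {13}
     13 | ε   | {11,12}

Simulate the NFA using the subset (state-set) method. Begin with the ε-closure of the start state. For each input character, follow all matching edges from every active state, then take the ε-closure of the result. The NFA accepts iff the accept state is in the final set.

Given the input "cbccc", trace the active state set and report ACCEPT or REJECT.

Answer: ACCEPT

Derivation:
start: ε-closure({0}) = {0,2,4,6,8,10,12}
'c' @ 1: {1,3,4,5,6,7,8}  (accept∈set)
'b' @ 2: {1,3,4,5,6,8,9}  (accept∈set)
'c' @ 3: {1,3,4,5,6,7,8}  (accept∈set)
'c' @ 4: {1,3,4,5,6,7,8}  (accept∈set)
'c' @ 5: {1,3,4,5,6,7,8}  (accept∈set)
end set {1,3,4,5,6,7,8} — state 1 in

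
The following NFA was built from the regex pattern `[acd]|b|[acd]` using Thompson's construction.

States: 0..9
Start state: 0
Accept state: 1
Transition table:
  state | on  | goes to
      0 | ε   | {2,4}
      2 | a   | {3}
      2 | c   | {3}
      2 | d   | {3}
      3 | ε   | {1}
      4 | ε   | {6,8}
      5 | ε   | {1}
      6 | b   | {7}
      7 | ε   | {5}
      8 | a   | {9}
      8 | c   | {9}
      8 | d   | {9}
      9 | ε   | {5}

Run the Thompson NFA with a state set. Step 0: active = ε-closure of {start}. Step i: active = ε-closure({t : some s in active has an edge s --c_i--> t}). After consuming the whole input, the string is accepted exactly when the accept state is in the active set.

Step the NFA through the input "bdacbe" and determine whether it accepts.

initial (ε-close {0}): {0,2,4,6,8}
'b' @ 1: {1,5,7}  (accept∈set)
'd' @ 2: {}  — no active states
rest 'acbe' ignored (set empty)
end set {} — state 1 not in

Answer: REJECT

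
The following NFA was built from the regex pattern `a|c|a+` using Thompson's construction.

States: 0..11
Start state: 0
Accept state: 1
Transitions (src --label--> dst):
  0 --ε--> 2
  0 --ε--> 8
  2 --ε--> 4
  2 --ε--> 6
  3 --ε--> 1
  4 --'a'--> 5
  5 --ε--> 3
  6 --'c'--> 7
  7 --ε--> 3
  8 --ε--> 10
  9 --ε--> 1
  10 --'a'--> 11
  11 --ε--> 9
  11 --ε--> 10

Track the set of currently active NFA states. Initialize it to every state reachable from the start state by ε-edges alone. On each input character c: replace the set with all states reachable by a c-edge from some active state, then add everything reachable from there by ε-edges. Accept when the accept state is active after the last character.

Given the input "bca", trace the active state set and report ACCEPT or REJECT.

initial (ε-close {0}): {0,2,4,6,8,10}
'b' @ 1: {}  — dead — no transitions
rest 'ca' ignored (set empty)
after full input: {}  (accept=1 not in)

Answer: REJECT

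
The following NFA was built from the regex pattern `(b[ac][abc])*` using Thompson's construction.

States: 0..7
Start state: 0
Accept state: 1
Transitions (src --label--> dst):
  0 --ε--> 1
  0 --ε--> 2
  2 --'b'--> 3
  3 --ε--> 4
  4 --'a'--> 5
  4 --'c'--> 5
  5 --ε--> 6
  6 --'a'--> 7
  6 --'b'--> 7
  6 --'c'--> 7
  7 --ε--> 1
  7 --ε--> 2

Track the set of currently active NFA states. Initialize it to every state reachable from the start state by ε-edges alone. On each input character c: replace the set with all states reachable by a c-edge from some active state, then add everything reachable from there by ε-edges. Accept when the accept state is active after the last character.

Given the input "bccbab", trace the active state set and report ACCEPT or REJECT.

Answer: ACCEPT

Steps:
start: ε-closure({0}) = {0,1,2}
'b' @ 1: {3,4}
'c' @ 2: {5,6}
'c' @ 3: {1,2,7}  ✓accept
'b' @ 4: {3,4}
'a' @ 5: {5,6}
'b' @ 6: {1,2,7}  ✓accept
end set {1,2,7} — state 1 in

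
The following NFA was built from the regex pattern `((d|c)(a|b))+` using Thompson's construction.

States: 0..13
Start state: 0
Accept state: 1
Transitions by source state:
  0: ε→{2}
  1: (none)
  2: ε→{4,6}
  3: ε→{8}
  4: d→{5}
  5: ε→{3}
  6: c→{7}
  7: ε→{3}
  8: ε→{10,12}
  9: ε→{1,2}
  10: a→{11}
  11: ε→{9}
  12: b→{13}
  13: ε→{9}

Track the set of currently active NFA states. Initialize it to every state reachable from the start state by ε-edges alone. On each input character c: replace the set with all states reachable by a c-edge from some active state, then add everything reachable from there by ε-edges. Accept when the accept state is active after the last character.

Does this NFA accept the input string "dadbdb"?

start: ε-closure({0}) = {0,2,4,6}
'd' @ 1: {3,5,8,10,12}
'a' @ 2: {1,2,4,6,9,11}  (accept∈set)
'd' @ 3: {3,5,8,10,12}
'b' @ 4: {1,2,4,6,9,13}  (accept∈set)
'd' @ 5: {3,5,8,10,12}
'b' @ 6: {1,2,4,6,9,13}  (accept∈set)
after full input: {1,2,4,6,9,13}  (accept=1 in)

Answer: ACCEPT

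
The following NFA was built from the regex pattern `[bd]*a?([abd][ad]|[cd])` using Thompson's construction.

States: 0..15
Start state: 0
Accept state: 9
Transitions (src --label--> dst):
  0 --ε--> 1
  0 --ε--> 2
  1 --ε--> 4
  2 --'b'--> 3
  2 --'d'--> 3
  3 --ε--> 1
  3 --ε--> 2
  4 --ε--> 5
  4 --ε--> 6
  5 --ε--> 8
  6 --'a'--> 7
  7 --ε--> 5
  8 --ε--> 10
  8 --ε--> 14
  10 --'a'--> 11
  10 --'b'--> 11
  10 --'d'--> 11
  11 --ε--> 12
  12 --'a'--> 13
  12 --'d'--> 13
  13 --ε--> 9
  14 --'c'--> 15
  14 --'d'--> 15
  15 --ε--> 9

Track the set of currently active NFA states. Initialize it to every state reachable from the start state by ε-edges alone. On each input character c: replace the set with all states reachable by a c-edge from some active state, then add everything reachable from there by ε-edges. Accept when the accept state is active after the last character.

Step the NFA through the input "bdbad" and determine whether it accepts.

S₀ = ε-closure({0}) = {0,1,2,4,5,6,8,10,14}
'b' @ 1: {1,2,3,4,5,6,8,10,11,12,14}
'd' @ 2: {1,2,3,4,5,6,8,9,10,11,12,13,14,15}  (accept∈set)
'b' @ 3: {1,2,3,4,5,6,8,10,11,12,14}
'a' @ 4: {5,7,8,9,10,11,12,13,14}  (accept∈set)
'd' @ 5: {9,11,12,13,15}  (accept∈set)
end set {9,11,12,13,15} — state 9 in

Answer: ACCEPT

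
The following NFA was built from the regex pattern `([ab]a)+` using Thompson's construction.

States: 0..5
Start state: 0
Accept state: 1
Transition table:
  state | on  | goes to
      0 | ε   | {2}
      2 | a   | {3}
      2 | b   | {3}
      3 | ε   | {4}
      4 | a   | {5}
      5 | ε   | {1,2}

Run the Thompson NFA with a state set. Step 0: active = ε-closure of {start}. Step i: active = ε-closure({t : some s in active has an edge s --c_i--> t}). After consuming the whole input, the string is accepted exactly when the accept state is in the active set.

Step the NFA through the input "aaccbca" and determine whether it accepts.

start: ε-closure({0}) = {0,2}
'a' @ 1: {3,4}
'a' @ 2: {1,2,5}  ✓accept
'c' @ 3: {}  — dead — no transitions
rest 'cbca' ignored (set empty)
final: {}; accept 1 not in set

Answer: REJECT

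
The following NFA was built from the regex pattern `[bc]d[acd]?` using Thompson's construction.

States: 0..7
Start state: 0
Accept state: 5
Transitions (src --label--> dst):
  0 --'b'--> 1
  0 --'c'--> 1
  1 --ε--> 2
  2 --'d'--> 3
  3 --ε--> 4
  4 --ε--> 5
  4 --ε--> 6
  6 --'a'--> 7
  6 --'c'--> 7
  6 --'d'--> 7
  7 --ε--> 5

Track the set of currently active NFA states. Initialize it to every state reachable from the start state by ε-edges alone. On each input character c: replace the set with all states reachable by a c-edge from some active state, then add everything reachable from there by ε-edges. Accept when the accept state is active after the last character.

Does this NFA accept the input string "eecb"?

Answer: REJECT

Steps:
initial (ε-close {0}): {0}
'e' @ 1: {}  — no active states
rest 'ecb' ignored (set empty)
final: {}; accept 5 not in set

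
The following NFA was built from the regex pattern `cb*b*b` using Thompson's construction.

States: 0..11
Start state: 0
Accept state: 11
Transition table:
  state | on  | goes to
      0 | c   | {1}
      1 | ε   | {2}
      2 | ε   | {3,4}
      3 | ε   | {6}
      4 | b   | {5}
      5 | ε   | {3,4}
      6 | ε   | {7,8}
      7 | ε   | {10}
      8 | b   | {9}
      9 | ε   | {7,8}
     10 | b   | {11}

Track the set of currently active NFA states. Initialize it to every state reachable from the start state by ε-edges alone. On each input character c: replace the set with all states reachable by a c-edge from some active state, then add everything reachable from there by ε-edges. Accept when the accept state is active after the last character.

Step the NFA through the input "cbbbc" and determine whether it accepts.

Answer: REJECT

Trace:
S₀ = ε-closure({0}) = {0}
'c' @ 1: {1,2,3,4,6,7,8,10}
'b' @ 2: {3,4,5,6,7,8,9,10,11}  [accepting]
'b' @ 3: {3,4,5,6,7,8,9,10,11}  [accepting]
'b' @ 4: {3,4,5,6,7,8,9,10,11}  [accepting]
'c' @ 5: {}  — dead — no transitions
after full input: {}  (accept=11 not in)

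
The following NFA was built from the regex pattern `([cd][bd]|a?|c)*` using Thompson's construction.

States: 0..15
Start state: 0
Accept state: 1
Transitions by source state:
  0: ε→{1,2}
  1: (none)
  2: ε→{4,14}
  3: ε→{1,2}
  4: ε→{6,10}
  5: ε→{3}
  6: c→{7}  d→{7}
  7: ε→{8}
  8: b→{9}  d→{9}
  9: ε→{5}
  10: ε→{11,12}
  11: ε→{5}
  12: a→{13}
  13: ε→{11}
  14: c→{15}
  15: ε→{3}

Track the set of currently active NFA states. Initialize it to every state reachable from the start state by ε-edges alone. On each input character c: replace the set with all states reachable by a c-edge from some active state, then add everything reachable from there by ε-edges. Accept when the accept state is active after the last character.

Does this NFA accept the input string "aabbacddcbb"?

Answer: REJECT

Derivation:
start: ε-closure({0}) = {0,1,2,3,4,5,6,10,11,12,14}
'a' @ 1: {1,2,3,4,5,6,10,11,12,13,14}  [accepting]
'a' @ 2: {1,2,3,4,5,6,10,11,12,13,14}  [accepting]
'b' @ 3: {}  — state set empty
rest 'bacddcbb' ignored (set empty)
after full input: {}  (accept=1 not in)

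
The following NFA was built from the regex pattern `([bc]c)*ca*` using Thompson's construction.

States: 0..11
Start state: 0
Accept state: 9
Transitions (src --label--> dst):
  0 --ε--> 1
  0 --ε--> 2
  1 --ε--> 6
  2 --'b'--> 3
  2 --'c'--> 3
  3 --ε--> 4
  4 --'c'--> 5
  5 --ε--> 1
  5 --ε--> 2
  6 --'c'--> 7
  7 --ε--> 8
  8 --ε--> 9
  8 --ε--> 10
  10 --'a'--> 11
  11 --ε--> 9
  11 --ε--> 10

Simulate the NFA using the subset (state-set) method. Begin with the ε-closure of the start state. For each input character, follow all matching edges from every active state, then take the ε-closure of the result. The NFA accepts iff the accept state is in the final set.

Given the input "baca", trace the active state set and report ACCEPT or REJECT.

start: ε-closure({0}) = {0,1,2,6}
'b' @ 1: {3,4}
'a' @ 2: {}  — dead — no transitions
rest 'ca' ignored (set empty)
end set {} — state 9 not in

Answer: REJECT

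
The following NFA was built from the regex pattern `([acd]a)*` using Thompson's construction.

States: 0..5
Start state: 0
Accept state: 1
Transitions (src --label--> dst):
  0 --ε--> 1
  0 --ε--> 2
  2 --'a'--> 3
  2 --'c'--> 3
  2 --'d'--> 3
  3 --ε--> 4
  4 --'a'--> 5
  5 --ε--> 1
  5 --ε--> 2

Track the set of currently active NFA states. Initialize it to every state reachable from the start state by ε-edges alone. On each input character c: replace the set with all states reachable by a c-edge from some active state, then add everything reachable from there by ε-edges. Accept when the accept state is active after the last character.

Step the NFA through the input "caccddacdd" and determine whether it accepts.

S₀ = ε-closure({0}) = {0,1,2}
'c' @ 1: {3,4}
'a' @ 2: {1,2,5}  [accepting]
'c' @ 3: {3,4}
'c' @ 4: {}  — dead — no transitions
rest 'ddacdd' ignored (set empty)
after full input: {}  (accept=1 not in)

Answer: REJECT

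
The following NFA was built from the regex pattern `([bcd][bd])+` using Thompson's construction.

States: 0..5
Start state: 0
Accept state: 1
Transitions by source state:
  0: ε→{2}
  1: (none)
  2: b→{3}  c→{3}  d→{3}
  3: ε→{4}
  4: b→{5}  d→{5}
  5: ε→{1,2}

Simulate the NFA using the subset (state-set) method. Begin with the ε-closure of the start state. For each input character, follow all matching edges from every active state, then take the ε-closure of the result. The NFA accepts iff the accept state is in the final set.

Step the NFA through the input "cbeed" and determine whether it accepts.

initial (ε-close {0}): {0,2}
'c' @ 1: {3,4}
'b' @ 2: {1,2,5}  ✓accept
'e' @ 3: {}  — dead — no transitions
rest 'ed' ignored (set empty)
after full input: {}  (accept=1 not in)

Answer: REJECT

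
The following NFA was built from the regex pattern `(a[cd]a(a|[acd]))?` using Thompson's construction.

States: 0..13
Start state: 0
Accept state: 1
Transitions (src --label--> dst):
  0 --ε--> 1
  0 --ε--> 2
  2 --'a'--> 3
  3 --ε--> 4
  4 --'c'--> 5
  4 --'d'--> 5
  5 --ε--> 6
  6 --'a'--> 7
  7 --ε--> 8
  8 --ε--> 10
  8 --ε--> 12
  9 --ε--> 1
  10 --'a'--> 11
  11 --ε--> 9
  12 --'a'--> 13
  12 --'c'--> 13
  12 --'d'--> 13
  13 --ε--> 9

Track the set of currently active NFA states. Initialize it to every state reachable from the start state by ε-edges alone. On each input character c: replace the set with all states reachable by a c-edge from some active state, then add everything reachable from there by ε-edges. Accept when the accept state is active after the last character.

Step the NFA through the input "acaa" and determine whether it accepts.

Answer: ACCEPT

Steps:
initial (ε-close {0}): {0,1,2}
'a' @ 1: {3,4}
'c' @ 2: {5,6}
'a' @ 3: {7,8,10,12}
'a' @ 4: {1,9,11,13}  [accepting]
end set {1,9,11,13} — state 1 in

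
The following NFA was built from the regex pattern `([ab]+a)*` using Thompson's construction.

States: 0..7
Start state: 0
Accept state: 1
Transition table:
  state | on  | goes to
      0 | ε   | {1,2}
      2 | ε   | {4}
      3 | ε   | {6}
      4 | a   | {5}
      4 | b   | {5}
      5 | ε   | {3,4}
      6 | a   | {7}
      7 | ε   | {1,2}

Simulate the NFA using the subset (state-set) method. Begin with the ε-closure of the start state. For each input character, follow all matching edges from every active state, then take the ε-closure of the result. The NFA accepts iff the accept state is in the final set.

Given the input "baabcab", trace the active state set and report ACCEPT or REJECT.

Answer: REJECT

Derivation:
S₀ = ε-closure({0}) = {0,1,2,4}
'b' @ 1: {3,4,5,6}
'a' @ 2: {1,2,3,4,5,6,7}  (accept∈set)
'a' @ 3: {1,2,3,4,5,6,7}  (accept∈set)
'b' @ 4: {3,4,5,6}
'c' @ 5: {}  — dead — no transitions
rest 'ab' ignored (set empty)
end set {} — state 1 not in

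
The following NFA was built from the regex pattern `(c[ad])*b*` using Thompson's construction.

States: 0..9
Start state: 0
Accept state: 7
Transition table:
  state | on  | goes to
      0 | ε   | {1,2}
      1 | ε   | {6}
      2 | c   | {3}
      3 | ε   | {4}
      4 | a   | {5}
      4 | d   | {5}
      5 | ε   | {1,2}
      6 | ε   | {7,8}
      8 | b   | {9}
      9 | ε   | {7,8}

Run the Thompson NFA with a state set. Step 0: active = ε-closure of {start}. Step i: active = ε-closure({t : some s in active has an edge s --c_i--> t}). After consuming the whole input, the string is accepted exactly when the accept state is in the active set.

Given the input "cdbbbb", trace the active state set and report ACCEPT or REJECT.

Answer: ACCEPT

Trace:
start: ε-closure({0}) = {0,1,2,6,7,8}
'c' @ 1: {3,4}
'd' @ 2: {1,2,5,6,7,8}  ✓accept
'b' @ 3: {7,8,9}  ✓accept
'b' @ 4: {7,8,9}  ✓accept
'b' @ 5: {7,8,9}  ✓accept
'b' @ 6: {7,8,9}  ✓accept
end set {7,8,9} — state 7 in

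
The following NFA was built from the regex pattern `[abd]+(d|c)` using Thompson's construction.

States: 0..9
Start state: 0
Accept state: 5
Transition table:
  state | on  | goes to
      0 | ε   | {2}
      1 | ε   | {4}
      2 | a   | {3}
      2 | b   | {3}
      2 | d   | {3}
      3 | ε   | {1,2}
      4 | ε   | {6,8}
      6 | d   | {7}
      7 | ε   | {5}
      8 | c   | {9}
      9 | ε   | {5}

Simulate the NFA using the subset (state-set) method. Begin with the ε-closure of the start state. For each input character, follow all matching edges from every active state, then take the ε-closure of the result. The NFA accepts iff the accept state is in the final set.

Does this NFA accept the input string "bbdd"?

Answer: ACCEPT

Steps:
initial (ε-close {0}): {0,2}
'b' @ 1: {1,2,3,4,6,8}
'b' @ 2: {1,2,3,4,6,8}
'd' @ 3: {1,2,3,4,5,6,7,8}  (accept∈set)
'd' @ 4: {1,2,3,4,5,6,7,8}  (accept∈set)
final: {1,2,3,4,5,6,7,8}; accept 5 in set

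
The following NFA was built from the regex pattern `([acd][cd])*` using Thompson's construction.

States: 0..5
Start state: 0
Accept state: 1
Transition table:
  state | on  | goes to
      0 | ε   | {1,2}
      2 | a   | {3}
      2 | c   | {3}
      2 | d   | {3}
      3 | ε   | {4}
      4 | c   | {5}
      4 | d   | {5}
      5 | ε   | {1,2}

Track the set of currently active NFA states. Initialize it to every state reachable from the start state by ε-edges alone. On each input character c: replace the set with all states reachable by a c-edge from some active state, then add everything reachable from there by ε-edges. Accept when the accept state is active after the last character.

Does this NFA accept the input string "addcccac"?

Answer: ACCEPT

Derivation:
start: ε-closure({0}) = {0,1,2}
'a' @ 1: {3,4}
'd' @ 2: {1,2,5}  [accepting]
'd' @ 3: {3,4}
'c' @ 4: {1,2,5}  [accepting]
'c' @ 5: {3,4}
'c' @ 6: {1,2,5}  [accepting]
'a' @ 7: {3,4}
'c' @ 8: {1,2,5}  [accepting]
after full input: {1,2,5}  (accept=1 in)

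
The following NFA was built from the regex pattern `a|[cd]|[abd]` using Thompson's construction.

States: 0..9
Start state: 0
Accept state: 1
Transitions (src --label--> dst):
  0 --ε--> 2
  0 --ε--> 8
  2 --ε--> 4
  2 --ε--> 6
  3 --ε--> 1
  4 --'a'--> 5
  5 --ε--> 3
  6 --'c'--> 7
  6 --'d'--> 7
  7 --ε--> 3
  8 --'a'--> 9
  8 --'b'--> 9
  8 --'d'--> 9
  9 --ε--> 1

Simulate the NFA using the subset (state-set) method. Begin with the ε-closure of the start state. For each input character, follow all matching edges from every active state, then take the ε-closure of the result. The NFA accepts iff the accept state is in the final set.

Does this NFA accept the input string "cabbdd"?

Answer: REJECT

Steps:
S₀ = ε-closure({0}) = {0,2,4,6,8}
'c' @ 1: {1,3,7}  ✓accept
'a' @ 2: {}  — state set empty
rest 'bbdd' ignored (set empty)
after full input: {}  (accept=1 not in)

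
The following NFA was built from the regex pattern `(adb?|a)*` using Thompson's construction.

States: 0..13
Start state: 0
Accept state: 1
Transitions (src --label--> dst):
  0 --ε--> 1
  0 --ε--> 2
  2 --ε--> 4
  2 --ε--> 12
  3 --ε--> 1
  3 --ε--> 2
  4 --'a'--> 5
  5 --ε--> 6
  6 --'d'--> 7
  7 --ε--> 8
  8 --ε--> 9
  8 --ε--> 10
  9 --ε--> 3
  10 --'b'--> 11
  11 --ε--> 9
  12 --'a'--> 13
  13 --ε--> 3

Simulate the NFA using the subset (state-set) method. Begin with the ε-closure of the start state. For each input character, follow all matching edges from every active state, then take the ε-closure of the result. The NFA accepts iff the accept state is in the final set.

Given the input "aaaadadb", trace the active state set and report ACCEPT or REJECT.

start: ε-closure({0}) = {0,1,2,4,12}
'a' @ 1: {1,2,3,4,5,6,12,13}  ✓accept
'a' @ 2: {1,2,3,4,5,6,12,13}  ✓accept
'a' @ 3: {1,2,3,4,5,6,12,13}  ✓accept
'a' @ 4: {1,2,3,4,5,6,12,13}  ✓accept
'd' @ 5: {1,2,3,4,7,8,9,10,12}  ✓accept
'a' @ 6: {1,2,3,4,5,6,12,13}  ✓accept
'd' @ 7: {1,2,3,4,7,8,9,10,12}  ✓accept
'b' @ 8: {1,2,3,4,9,11,12}  ✓accept
final: {1,2,3,4,9,11,12}; accept 1 in set

Answer: ACCEPT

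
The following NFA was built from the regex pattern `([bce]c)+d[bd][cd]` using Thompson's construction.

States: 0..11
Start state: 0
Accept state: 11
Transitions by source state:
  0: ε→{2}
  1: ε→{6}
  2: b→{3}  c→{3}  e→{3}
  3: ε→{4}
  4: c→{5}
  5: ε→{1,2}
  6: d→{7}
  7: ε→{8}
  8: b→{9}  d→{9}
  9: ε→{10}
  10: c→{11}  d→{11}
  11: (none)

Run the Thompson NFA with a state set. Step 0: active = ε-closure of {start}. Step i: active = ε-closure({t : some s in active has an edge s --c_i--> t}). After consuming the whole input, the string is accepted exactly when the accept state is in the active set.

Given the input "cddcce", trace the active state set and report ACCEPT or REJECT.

Answer: REJECT

Derivation:
start: ε-closure({0}) = {0,2}
'c' @ 1: {3,4}
'd' @ 2: {}  — dead — no transitions
rest 'dcce' ignored (set empty)
end set {} — state 11 not in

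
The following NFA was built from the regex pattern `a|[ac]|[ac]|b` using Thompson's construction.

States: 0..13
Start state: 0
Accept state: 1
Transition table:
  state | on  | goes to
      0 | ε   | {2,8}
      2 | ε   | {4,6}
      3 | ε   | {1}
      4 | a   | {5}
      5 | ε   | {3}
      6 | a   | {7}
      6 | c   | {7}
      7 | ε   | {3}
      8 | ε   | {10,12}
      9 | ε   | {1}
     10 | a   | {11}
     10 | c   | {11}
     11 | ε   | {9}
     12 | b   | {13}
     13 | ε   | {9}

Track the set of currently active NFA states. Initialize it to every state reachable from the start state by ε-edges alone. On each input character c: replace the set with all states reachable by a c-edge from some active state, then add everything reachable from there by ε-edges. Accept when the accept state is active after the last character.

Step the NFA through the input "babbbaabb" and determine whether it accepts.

start: ε-closure({0}) = {0,2,4,6,8,10,12}
'b' @ 1: {1,9,13}  (accept∈set)
'a' @ 2: {}  — dead — no transitions
rest 'bbbaabb' ignored (set empty)
final: {}; accept 1 not in set

Answer: REJECT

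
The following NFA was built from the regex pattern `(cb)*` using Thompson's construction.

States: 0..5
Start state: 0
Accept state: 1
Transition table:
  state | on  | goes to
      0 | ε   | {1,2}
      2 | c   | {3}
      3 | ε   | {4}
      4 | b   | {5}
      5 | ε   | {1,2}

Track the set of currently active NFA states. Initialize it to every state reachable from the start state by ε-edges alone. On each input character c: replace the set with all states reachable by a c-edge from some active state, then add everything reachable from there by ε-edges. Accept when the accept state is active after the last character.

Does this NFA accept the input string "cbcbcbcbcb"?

Answer: ACCEPT

Steps:
S₀ = ε-closure({0}) = {0,1,2}
'c' @ 1: {3,4}
'b' @ 2: {1,2,5}  (accept∈set)
'c' @ 3: {3,4}
'b' @ 4: {1,2,5}  (accept∈set)
'c' @ 5: {3,4}
'b' @ 6: {1,2,5}  (accept∈set)
'c' @ 7: {3,4}
'b' @ 8: {1,2,5}  (accept∈set)
'c' @ 9: {3,4}
'b' @ 10: {1,2,5}  (accept∈set)
after full input: {1,2,5}  (accept=1 in)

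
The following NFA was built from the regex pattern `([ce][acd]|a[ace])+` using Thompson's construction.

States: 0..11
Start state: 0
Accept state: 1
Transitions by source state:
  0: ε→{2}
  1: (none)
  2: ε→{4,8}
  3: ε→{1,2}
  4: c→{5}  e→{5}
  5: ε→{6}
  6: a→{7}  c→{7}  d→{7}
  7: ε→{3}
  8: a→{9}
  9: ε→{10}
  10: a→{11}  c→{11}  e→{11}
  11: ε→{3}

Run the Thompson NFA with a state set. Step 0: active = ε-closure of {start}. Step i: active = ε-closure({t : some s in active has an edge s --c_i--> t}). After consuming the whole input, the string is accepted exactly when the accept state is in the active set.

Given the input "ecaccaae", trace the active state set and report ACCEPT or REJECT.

Answer: ACCEPT

Derivation:
start: ε-closure({0}) = {0,2,4,8}
'e' @ 1: {5,6}
'c' @ 2: {1,2,3,4,7,8}  ✓accept
'a' @ 3: {9,10}
'c' @ 4: {1,2,3,4,8,11}  ✓accept
'c' @ 5: {5,6}
'a' @ 6: {1,2,3,4,7,8}  ✓accept
'a' @ 7: {9,10}
'e' @ 8: {1,2,3,4,8,11}  ✓accept
after full input: {1,2,3,4,8,11}  (accept=1 in)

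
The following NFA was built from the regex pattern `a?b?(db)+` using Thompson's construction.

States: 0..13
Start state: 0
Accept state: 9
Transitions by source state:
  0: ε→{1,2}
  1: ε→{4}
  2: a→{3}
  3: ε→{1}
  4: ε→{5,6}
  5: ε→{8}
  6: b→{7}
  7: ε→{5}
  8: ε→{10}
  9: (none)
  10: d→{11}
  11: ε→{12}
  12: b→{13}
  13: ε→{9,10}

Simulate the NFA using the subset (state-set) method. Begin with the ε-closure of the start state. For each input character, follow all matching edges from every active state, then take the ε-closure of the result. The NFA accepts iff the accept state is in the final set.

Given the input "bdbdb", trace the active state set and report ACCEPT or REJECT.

S₀ = ε-closure({0}) = {0,1,2,4,5,6,8,10}
'b' @ 1: {5,7,8,10}
'd' @ 2: {11,12}
'b' @ 3: {9,10,13}  (accept∈set)
'd' @ 4: {11,12}
'b' @ 5: {9,10,13}  (accept∈set)
final: {9,10,13}; accept 9 in set

Answer: ACCEPT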